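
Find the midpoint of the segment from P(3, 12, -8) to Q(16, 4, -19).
Midpoint = ((3+16)/2, (12+4)/2, (-8-19)/2) = (9.5, 8, -13.5)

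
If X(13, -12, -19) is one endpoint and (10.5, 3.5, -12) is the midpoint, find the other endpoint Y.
Y = (2×10.5 - 13, 2×3.5 - (-12), 2×(-12) - (-19)) = (8, 19, -5)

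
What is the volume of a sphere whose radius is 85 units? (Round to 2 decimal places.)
Volume = (4/3) * pi * r³
Volume = (4/3) * pi * 85³
Volume = (4/3) * pi * 614125
Volume = 2572440.78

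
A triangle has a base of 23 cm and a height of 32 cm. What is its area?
Area = (1/2) * base * height
Area = (1/2) * 23 * 32
Area = 368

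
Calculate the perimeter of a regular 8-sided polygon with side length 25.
Perimeter = number of sides * side length
Perimeter = 8 * 25
Perimeter = 200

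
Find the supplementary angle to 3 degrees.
Supplementary angles sum to 180 degrees.
Other angle = 180 - 3
Other angle = 177 degrees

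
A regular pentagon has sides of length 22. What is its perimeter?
Perimeter = number of sides * side length
Perimeter = 5 * 22
Perimeter = 110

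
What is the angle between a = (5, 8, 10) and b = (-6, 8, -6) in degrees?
a·b = -26, |a|² = 189, |b|² = 136
cos θ = -26/√25704 ≈ -0.1622
θ ≈ 99.33°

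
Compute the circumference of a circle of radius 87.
Circumference = 2 * pi * r
Circumference = 2 * pi * 87
Circumference = 546.64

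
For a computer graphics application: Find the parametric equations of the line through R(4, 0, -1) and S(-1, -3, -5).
Direction vector d = S - R = (-5, -3, -4)
x = 4 - 5t, y = 0 - 3t, z = -1 - 4t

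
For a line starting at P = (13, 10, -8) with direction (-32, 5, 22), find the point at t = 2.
P(2) = (13 + (-32)(2), 10 + 5(2), -8 + 22(2)) = (-51, 20, 36)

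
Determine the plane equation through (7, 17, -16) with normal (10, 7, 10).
d = n·P = (10)(7) + (7)(17) + (10)(-16) = 29
Plane: 10x + 7y + 10z = 29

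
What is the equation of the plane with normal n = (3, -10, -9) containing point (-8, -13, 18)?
d = n·P = (3)(-8) + (-10)(-13) + (-9)(18) = -56
Plane: 3x - 10y - 9z = -56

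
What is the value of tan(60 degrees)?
tan(60 degrees) = sqrt(3)
Decimal approximation: 1.7321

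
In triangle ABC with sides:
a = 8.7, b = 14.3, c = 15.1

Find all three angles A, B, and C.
By the law of cosines:
cos(A) = (b² + c² - a²)/(2bc) = 0.826217  →  A = 34.29°
cos(B) = (a² + c² - b²)/(2ac) = 0.377598  →  B = 67.82°
cos(C) = (a² + b² - c²)/(2ab) = 0.209670  →  C = 77.9°
Check: A + B + C = 180.0° ✓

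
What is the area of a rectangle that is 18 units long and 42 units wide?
Area = length * width
Area = 18 * 42
Area = 756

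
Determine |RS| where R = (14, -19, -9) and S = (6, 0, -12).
d = √[(-8)² + (19)² + (-3)²] = √434 = 20.83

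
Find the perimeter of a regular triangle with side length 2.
Perimeter = number of sides * side length
Perimeter = 3 * 2
Perimeter = 6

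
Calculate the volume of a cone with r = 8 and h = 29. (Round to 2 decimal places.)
Volume = (1/3) * pi * r² * h
Volume = (1/3) * pi * 8² * 29
Volume = (1/3) * pi * 64 * 29
Volume = (1/3) * pi * 1856
Volume = 1943.60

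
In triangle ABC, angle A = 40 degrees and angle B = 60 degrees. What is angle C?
Sum of angles in a triangle = 180 degrees
Third angle = 180 - 40 - 60
Third angle = 80 degrees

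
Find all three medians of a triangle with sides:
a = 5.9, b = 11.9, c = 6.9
Using m_x = ½√(2y² + 2z² - x²):
m_a = ½√(2·11.9² + 2·6.9² - 5.9²) = ½√343.63 = 9.269
m_b = ½√(2·5.9² + 2·6.9² - 11.9²) = ½√23.23 = 2.41
m_c = ½√(2·5.9² + 2·11.9² - 6.9²) = ½√305.23 = 8.735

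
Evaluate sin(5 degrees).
sin(5 degrees) = 0.0872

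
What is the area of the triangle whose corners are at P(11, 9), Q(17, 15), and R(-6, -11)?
Using the coordinate formula: Area = (1/2)|x₁(y₂-y₃) + x₂(y₃-y₁) + x₃(y₁-y₂)|
Area = (1/2)|11(15-(-11)) + 17((-11)-9) + (-6)(9-15)|
Area = (1/2)|11*26 + 17*(-20) + (-6)*(-6)|
Area = (1/2)|286 + (-340) + 36|
Area = (1/2)*18 = 9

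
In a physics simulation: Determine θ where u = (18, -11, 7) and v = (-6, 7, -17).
u·v = -304, |u|² = 494, |v|² = 374
cos θ = -304/√184756 ≈ -0.7073
θ ≈ 135.0°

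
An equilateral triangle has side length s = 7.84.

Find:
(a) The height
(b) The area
(a) Height h = s·√3/2 = 7.84·√3/2 = 6.79
(b) Area = (√3/4)·s² = (√3/4)·7.84² = (√3/4)·61.4656 = 26.62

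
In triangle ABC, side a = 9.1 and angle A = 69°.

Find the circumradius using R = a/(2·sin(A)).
R = a/(2·sin(A)) = 9.1/(2·sin(69°))
R = 9.1/(2·0.933580) = 9.1/1.867161 = 4.874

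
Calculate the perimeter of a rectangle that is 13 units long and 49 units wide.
Perimeter = 2 * (length + width)
Perimeter = 2 * (13 + 49)
Perimeter = 2 * 62
Perimeter = 124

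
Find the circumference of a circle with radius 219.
Circumference = 2 * pi * r
Circumference = 2 * pi * 219
Circumference = 1376.02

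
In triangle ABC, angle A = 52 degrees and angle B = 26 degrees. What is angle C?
Sum of angles in a triangle = 180 degrees
Third angle = 180 - 52 - 26
Third angle = 102 degrees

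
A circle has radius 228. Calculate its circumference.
Circumference = 2 * pi * r
Circumference = 2 * pi * 228
Circumference = 1432.57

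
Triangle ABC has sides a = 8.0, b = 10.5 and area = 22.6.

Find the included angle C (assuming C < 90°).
Area = ½ab·sin(C)  →  sin(C) = 2·Area/(ab)
sin(C) = 2·22.6/(8.0·10.5) = 0.538095
C = arcsin(0.538095) = 32.55°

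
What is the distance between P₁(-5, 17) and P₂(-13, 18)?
Using the distance formula: d = sqrt((x₂-x₁)² + (y₂-y₁)²)
dx = (-13) - (-5) = -8
dy = 18 - 17 = 1
d = sqrt((-8)² + 1²) = sqrt(64 + 1) = sqrt(65) = 8.06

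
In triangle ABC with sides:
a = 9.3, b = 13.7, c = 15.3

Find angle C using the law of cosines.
cos(C) = (a² + b² - c²)/(2ab)
cos(C) = (9.3² + 13.7² - 15.3²)/(2·9.3·13.7) = 40.09/254.82 = 0.157327
C = arccos(0.157327) = 80.95°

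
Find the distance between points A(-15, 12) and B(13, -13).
Using the distance formula: d = sqrt((x₂-x₁)² + (y₂-y₁)²)
dx = 13 - (-15) = 28
dy = (-13) - 12 = -25
d = sqrt(28² + (-25)²) = sqrt(784 + 625) = sqrt(1409) = 37.54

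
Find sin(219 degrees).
sin(219 degrees) = -0.6293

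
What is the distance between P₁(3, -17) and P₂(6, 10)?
Using the distance formula: d = sqrt((x₂-x₁)² + (y₂-y₁)²)
dx = 6 - 3 = 3
dy = 10 - (-17) = 27
d = sqrt(3² + 27²) = sqrt(9 + 729) = sqrt(738) = 27.17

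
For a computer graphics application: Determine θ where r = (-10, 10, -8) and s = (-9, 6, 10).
r·s = 70, |r|² = 264, |s|² = 217
cos θ = 70/√57288 ≈ 0.2925
θ ≈ 72.99°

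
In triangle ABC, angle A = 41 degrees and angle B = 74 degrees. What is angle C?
Sum of angles in a triangle = 180 degrees
Third angle = 180 - 41 - 74
Third angle = 65 degrees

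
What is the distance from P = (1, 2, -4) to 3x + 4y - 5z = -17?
d = |3(1) + 4(2) + (-5)(-4) - (-17)| / √(3² + 4² + (-5)²) = 48/√50 = 6.788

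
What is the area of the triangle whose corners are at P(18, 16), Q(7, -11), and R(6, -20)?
Using the coordinate formula: Area = (1/2)|x₁(y₂-y₃) + x₂(y₃-y₁) + x₃(y₁-y₂)|
Area = (1/2)|18((-11)-(-20)) + 7((-20)-16) + 6(16-(-11))|
Area = (1/2)|18*9 + 7*(-36) + 6*27|
Area = (1/2)|162 + (-252) + 162|
Area = (1/2)*72 = 36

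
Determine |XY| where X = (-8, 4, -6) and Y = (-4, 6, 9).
d = √[(4)² + (2)² + (15)²] = √245 = 15.65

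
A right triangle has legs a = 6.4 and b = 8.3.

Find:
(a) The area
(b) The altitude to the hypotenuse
(a) Area = ½ab = ½·6.4·8.3 = 26.56
(b) Hypotenuse c = √(6.4² + 8.3²) = √109.85 = 10.4809
    Area = ½·c·h_c  →  h_c = 2·Area/c = 2·26.56/10.4809 = 5.068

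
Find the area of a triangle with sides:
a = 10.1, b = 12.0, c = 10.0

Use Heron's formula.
s = (a+b+c)/2 = (10.1+12.0+10.0)/2 = 16.05
A = √(s(s-a)(s-b)(s-c)) = √(16.05·5.95·4.05·6.05)
A = √2339.93 = 48.37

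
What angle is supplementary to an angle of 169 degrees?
Supplementary angles sum to 180 degrees.
Other angle = 180 - 169
Other angle = 11 degrees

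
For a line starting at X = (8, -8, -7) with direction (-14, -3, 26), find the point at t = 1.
P(1) = (8 + (-14)(1), -8 + (-3)(1), -7 + 26(1)) = (-6, -11, 19)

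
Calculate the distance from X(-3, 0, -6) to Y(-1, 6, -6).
d = √[(2)² + (6)² + (0)²] = √40 = 6.325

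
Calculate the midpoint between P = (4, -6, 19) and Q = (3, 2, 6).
Midpoint = ((4+3)/2, (-6+2)/2, (19+6)/2) = (3.5, -2, 12.5)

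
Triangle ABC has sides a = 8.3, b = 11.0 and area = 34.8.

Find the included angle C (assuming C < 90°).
Area = ½ab·sin(C)  →  sin(C) = 2·Area/(ab)
sin(C) = 2·34.8/(8.3·11.0) = 0.762322
C = arcsin(0.762322) = 49.67°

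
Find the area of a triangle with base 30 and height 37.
Area = (1/2) * base * height
Area = (1/2) * 30 * 37
Area = 555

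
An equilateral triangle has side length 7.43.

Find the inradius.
For an equilateral triangle, r = s/(2√3) where s is the side.
r = 7.43/(2√3) = 7.43/3.464102 = 2.145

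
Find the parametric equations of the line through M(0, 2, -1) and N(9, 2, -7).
Direction vector d = N - M = (9, 0, -6)
x = 0 + 9t, y = 2, z = -1 - 6t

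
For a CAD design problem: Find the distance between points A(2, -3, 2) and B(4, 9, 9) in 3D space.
d = √[(2)² + (12)² + (7)²] = √197 = 14.04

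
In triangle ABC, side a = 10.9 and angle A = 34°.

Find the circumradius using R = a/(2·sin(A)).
R = a/(2·sin(A)) = 10.9/(2·sin(34°))
R = 10.9/(2·0.559193) = 10.9/1.118386 = 9.746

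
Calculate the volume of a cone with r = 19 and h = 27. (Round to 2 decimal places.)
Volume = (1/3) * pi * r² * h
Volume = (1/3) * pi * 19² * 27
Volume = (1/3) * pi * 361 * 27
Volume = (1/3) * pi * 9747
Volume = 10207.03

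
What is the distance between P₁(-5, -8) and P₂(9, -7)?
Using the distance formula: d = sqrt((x₂-x₁)² + (y₂-y₁)²)
dx = 9 - (-5) = 14
dy = (-7) - (-8) = 1
d = sqrt(14² + 1²) = sqrt(196 + 1) = sqrt(197) = 14.04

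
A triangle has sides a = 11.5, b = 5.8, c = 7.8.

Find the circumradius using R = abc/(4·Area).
s = (a+b+c)/2 = 12.55
Area = √(s(s-a)(s-b)(s-c)) = √(12.55·1.05·6.75·4.75) = 20.5549
R = abc/(4·Area) = (11.5·5.8·7.8)/(4·20.5549) = 520.26/82.2196 = 6.328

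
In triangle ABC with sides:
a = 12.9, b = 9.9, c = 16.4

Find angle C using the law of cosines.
cos(C) = (a² + b² - c²)/(2ab)
cos(C) = (12.9² + 9.9² - 16.4²)/(2·12.9·9.9) = -4.54/255.42 = -0.017775
C = arccos(-0.017775) = 91.02°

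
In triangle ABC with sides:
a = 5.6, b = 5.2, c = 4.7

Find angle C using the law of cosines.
cos(C) = (a² + b² - c²)/(2ab)
cos(C) = (5.6² + 5.2² - 4.7²)/(2·5.6·5.2) = 36.31/58.24 = 0.623455
C = arccos(0.623455) = 51.43°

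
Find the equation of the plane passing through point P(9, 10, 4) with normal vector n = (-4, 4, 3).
d = n·P = (-4)(9) + (4)(10) + (3)(4) = 16
Plane: -4x + 4y + 3z = 16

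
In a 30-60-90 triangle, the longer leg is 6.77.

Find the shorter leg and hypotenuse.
In a 30-60-90 triangle, sides are in ratio 1 : √3 : 2.
Long leg = short leg·√3  →  short leg = 6.77/√3 = 3.909
Hypotenuse = 2·(short leg) = 2·6.77/√3 = 7.817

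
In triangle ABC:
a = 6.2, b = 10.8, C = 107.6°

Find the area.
Using A = ½ab·sin(C):
A = ½·6.2·10.8·sin(107.6°) = ½·66.96·0.953191 = 31.91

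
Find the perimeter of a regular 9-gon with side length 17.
Perimeter = number of sides * side length
Perimeter = 9 * 17
Perimeter = 153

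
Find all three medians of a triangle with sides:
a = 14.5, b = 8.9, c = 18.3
Using m_x = ½√(2y² + 2z² - x²):
m_a = ½√(2·8.9² + 2·18.3² - 14.5²) = ½√617.95 = 12.43
m_b = ½√(2·14.5² + 2·18.3² - 8.9²) = ½√1011.07 = 15.9
m_c = ½√(2·14.5² + 2·8.9² - 18.3²) = ½√244.03 = 7.811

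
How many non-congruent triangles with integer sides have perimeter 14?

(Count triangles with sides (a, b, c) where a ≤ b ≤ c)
With a ≤ b ≤ c and a + b + c = 14, the triangle inequality a + b > c gives c < 14/2, so c ≤ 6.
Iterate a from 1 to ⌊p/3⌋ = 4; for each a, b ranges from a to ⌊(p−a)/2⌋ with c = p − a − b, keeping only c ≥ b.
Triples: (2, 6, 6), (3, 5, 6), (4, 4, 6), …
Count = 4 triangles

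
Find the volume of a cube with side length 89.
Volume = s³
Volume = 89³
Volume = 704969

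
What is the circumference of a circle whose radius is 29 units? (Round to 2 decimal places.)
Circumference = 2 * pi * r
Circumference = 2 * pi * 29
Circumference = 182.21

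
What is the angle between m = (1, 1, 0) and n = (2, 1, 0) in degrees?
m·n = 3, |m|² = 2, |n|² = 5
cos θ = 3/√10 ≈ 0.9487
θ ≈ 18.43°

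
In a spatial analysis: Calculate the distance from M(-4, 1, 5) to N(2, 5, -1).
d = √[(6)² + (4)² + (-6)²] = √88 = 9.381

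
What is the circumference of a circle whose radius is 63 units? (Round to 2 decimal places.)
Circumference = 2 * pi * r
Circumference = 2 * pi * 63
Circumference = 395.84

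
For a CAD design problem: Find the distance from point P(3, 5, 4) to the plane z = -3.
d = |0(3) + 0(5) + 1(4) - (-3)| / √(0² + 0² + 1²) = 7/√1 = 7.0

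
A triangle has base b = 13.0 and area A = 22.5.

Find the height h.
A = ½bh  →  h = 2A/b
h = 2·22.5/13.0 = 3.462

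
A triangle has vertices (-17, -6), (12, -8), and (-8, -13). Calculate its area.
Using the coordinate formula: Area = (1/2)|x₁(y₂-y₃) + x₂(y₃-y₁) + x₃(y₁-y₂)|
Area = (1/2)|(-17)((-8)-(-13)) + 12((-13)-(-6)) + (-8)((-6)-(-8))|
Area = (1/2)|(-17)*5 + 12*(-7) + (-8)*2|
Area = (1/2)|(-85) + (-84) + (-16)|
Area = (1/2)*185 = 92.50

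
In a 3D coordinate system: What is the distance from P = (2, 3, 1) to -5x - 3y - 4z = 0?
d = |(-5)(2) + (-3)(3) + (-4)(1) - (0)| / √((-5)² + (-3)² + (-4)²) = 23/√50 = 3.253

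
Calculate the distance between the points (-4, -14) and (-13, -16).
Using the distance formula: d = sqrt((x₂-x₁)² + (y₂-y₁)²)
dx = (-13) - (-4) = -9
dy = (-16) - (-14) = -2
d = sqrt((-9)² + (-2)²) = sqrt(81 + 4) = sqrt(85) = 9.22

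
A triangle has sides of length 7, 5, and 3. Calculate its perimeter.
Perimeter = sum of all sides
Perimeter = 7 + 5 + 3
Perimeter = 15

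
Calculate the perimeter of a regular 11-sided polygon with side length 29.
Perimeter = number of sides * side length
Perimeter = 11 * 29
Perimeter = 319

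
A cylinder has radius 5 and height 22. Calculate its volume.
Volume = pi * r² * h
Volume = pi * 5² * 22
Volume = pi * 25 * 22
Volume = pi * 550
Volume = 1727.88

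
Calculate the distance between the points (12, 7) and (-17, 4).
Using the distance formula: d = sqrt((x₂-x₁)² + (y₂-y₁)²)
dx = (-17) - 12 = -29
dy = 4 - 7 = -3
d = sqrt((-29)² + (-3)²) = sqrt(841 + 9) = sqrt(850) = 29.15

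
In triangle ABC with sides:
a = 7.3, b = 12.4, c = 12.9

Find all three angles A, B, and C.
By the law of cosines:
cos(A) = (b² + c² - a²)/(2bc) = 0.834209  →  A = 33.47°
cos(B) = (a² + c² - b²)/(2ac) = 0.350112  →  B = 69.51°
cos(C) = (a² + b² - c²)/(2ab) = 0.224481  →  C = 77.03°
Check: A + B + C = 180.0° ✓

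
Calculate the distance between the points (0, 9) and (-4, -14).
Using the distance formula: d = sqrt((x₂-x₁)² + (y₂-y₁)²)
dx = (-4) - 0 = -4
dy = (-14) - 9 = -23
d = sqrt((-4)² + (-23)²) = sqrt(16 + 529) = sqrt(545) = 23.35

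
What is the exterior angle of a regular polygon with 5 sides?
Exterior angle of a regular n-gon = 360/n
Exterior angle = 360/5
Exterior angle = 72 degrees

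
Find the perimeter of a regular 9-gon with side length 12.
Perimeter = number of sides * side length
Perimeter = 9 * 12
Perimeter = 108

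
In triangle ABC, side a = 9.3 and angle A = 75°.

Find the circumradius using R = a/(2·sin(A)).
R = a/(2·sin(A)) = 9.3/(2·sin(75°))
R = 9.3/(2·0.965926) = 9.3/1.931852 = 4.814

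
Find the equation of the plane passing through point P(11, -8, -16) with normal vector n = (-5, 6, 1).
d = n·P = (-5)(11) + (6)(-8) + (1)(-16) = -119
Plane: -5x + 6y + z = -119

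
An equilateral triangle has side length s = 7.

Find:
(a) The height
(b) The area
(a) Height h = s·√3/2 = 7·√3/2 = 6.062
(b) Area = (√3/4)·s² = (√3/4)·7² = (√3/4)·49 = 21.22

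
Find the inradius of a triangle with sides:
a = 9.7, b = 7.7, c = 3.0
s = (a+b+c)/2 = (9.7+7.7+3.0)/2 = 10.2
Area = √(s(s-a)(s-b)(s-c)) = √(10.2·0.5·2.5·7.2) = 9.58123
r = Area/s = 9.58123/10.2 = 0.9393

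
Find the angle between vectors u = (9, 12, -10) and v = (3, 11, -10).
u·v = 259, |u|² = 325, |v|² = 230
cos θ = 259/√74750 ≈ 0.9473
θ ≈ 18.68°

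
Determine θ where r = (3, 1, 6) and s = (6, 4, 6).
r·s = 58, |r|² = 46, |s|² = 88
cos θ = 58/√4048 ≈ 0.9116
θ ≈ 24.27°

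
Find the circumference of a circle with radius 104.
Circumference = 2 * pi * r
Circumference = 2 * pi * 104
Circumference = 653.45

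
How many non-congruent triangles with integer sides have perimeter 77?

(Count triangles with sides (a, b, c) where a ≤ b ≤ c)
With a ≤ b ≤ c and a + b + c = 77, the triangle inequality a + b > c gives c < 77/2, so c ≤ 38.
Iterate a from 1 to ⌊p/3⌋ = 25; for each a, b ranges from a to ⌊(p−a)/2⌋ with c = p − a − b, keeping only c ≥ b.
Triples: (1, 38, 38), (2, 37, 38), (3, 36, 38), …
Count = 133 triangles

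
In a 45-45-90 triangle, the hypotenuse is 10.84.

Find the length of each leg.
In a 45-45-90 triangle, hypotenuse = leg·√2  →  leg = hypotenuse/√2
leg = 10.84/√2 = 7.665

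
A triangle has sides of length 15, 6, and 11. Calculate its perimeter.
Perimeter = sum of all sides
Perimeter = 15 + 6 + 11
Perimeter = 32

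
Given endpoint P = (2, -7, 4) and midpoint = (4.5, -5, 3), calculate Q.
Q = (2×4.5 - 2, 2×(-5) - (-7), 2×3 - 4) = (7, -3, 2)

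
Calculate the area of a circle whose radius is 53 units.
Area = pi * r²
Area = pi * 53²
Area = pi * 2809
Area = 8824.73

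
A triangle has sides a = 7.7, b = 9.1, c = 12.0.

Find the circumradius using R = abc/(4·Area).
s = (a+b+c)/2 = 14.4
Area = √(s(s-a)(s-b)(s-c)) = √(14.4·6.7·5.3·2.4) = 35.0318
R = abc/(4·Area) = (7.7·9.1·12.0)/(4·35.0318) = 840.84/140.1272 = 6.001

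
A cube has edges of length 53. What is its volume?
Volume = s³
Volume = 53³
Volume = 148877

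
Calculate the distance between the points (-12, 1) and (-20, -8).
Using the distance formula: d = sqrt((x₂-x₁)² + (y₂-y₁)²)
dx = (-20) - (-12) = -8
dy = (-8) - 1 = -9
d = sqrt((-8)² + (-9)²) = sqrt(64 + 81) = sqrt(145) = 12.04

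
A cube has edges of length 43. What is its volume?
Volume = s³
Volume = 43³
Volume = 79507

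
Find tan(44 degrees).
tan(44 degrees) = 0.9657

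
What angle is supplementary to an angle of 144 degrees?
Supplementary angles sum to 180 degrees.
Other angle = 180 - 144
Other angle = 36 degrees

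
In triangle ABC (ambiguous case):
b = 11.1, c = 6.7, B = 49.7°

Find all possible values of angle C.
sin(C)/c = sin(B)/b  →  sin(C) = c·sin(B)/b = 6.7·sin(49.7°)/11.1 = 0.460349
C₁ = arcsin(0.460349) = 27.41°,  C₂ = 180° - C₁ = 152.59°
Check C₂: A = 180° - 49.7° - 152.59° = -22.29° ≤ 0, rejected
C = 27.41° (one solution)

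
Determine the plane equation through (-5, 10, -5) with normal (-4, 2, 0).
d = n·P = (-4)(-5) + (2)(10) + (0)(-5) = 40
Plane: -4x + 2y = 40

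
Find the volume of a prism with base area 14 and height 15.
Volume = base area * height
Volume = 14 * 15
Volume = 210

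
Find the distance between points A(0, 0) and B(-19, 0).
Using the distance formula: d = sqrt((x₂-x₁)² + (y₂-y₁)²)
dx = (-19) - 0 = -19
dy = 0 - 0 = 0
d = sqrt((-19)² + 0²) = sqrt(361 + 0) = sqrt(361) = 19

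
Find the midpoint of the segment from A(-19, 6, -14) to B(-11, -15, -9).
Midpoint = ((-19-11)/2, (6-15)/2, (-14-9)/2) = (-15, -4.5, -11.5)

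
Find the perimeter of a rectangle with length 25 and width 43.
Perimeter = 2 * (length + width)
Perimeter = 2 * (25 + 43)
Perimeter = 2 * 68
Perimeter = 136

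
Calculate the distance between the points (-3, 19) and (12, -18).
Using the distance formula: d = sqrt((x₂-x₁)² + (y₂-y₁)²)
dx = 12 - (-3) = 15
dy = (-18) - 19 = -37
d = sqrt(15² + (-37)²) = sqrt(225 + 1369) = sqrt(1594) = 39.92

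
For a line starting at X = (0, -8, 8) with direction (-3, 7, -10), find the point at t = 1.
P(1) = (0 + (-3)(1), -8 + 7(1), 8 + (-10)(1)) = (-3, -1, -2)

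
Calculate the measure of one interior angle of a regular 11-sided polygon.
Interior angle of a regular n-gon = (n-2)*180/n
Interior angle = (11-2)*180/11
Interior angle = 9*180/11
Interior angle = 1620/11
Interior angle = 147.27 degrees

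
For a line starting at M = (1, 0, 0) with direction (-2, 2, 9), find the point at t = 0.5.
P(0.5) = (1 + (-2)(0.5), 0 + 2(0.5), 0 + 9(0.5)) = (0, 1, 4.5)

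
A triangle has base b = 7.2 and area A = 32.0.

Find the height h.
A = ½bh  →  h = 2A/b
h = 2·32.0/7.2 = 8.889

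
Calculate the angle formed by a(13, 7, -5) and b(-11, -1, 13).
a·b = -215, |a|² = 243, |b|² = 291
cos θ = -215/√70713 ≈ -0.8085
θ ≈ 144.0°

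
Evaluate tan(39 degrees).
tan(39 degrees) = 0.8098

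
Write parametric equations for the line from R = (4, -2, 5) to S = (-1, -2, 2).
Direction vector d = S - R = (-5, 0, -3)
x = 4 - 5t, y = -2, z = 5 - 3t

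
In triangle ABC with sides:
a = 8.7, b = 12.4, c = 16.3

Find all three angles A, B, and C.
By the law of cosines:
cos(A) = (b² + c² - a²)/(2bc) = 0.850386  →  A = 31.75°
cos(B) = (a² + c² - b²)/(2ac) = 0.661519  →  B = 48.58°
cos(C) = (a² + b² - c²)/(2ab) = -0.167964  →  C = 99.67°
Check: A + B + C = 180.0° ✓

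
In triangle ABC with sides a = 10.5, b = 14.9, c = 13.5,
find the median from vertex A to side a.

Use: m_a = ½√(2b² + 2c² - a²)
m_a = ½√(2·14.9² + 2·13.5² - 10.5²)
m_a = ½√(444.02 + 364.5 - 110.25) = ½√698.27 = 13.21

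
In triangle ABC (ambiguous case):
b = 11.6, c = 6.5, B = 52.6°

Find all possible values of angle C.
sin(C)/c = sin(B)/b  →  sin(C) = c·sin(B)/b = 6.5·sin(52.6°)/11.6 = 0.445146
C₁ = arcsin(0.445146) = 26.43°,  C₂ = 180° - C₁ = 153.57°
Check C₂: A = 180° - 52.6° - 153.57° = -26.17° ≤ 0, rejected
C = 26.43° (one solution)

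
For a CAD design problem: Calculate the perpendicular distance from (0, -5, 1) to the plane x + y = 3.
d = |1(0) + 1(-5) + 0(1) - (3)| / √(1² + 1² + 0²) = 8/√2 = 5.657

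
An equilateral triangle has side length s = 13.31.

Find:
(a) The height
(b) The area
(a) Height h = s·√3/2 = 13.31·√3/2 = 11.53
(b) Area = (√3/4)·s² = (√3/4)·13.31² = (√3/4)·177.156 = 76.71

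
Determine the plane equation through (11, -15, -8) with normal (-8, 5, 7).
d = n·P = (-8)(11) + (5)(-15) + (7)(-8) = -219
Plane: -8x + 5y + 7z = -219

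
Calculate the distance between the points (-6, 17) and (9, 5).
Using the distance formula: d = sqrt((x₂-x₁)² + (y₂-y₁)²)
dx = 9 - (-6) = 15
dy = 5 - 17 = -12
d = sqrt(15² + (-12)²) = sqrt(225 + 144) = sqrt(369) = 19.21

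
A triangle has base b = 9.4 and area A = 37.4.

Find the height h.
A = ½bh  →  h = 2A/b
h = 2·37.4/9.4 = 7.957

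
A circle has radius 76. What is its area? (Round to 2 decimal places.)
Area = pi * r²
Area = pi * 76²
Area = pi * 5776
Area = 18145.84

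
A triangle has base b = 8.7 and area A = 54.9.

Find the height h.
A = ½bh  →  h = 2A/b
h = 2·54.9/8.7 = 12.62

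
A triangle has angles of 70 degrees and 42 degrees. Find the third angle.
Sum of angles in a triangle = 180 degrees
Third angle = 180 - 70 - 42
Third angle = 68 degrees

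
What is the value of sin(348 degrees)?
sin(348 degrees) = -0.2079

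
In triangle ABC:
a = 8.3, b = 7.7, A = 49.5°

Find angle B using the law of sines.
sin(B)/b = sin(A)/a
sin(B) = b·sin(A)/a = 7.7·sin(49.5°)/8.3 = 0.705437
B = arcsin(0.705437) = 44.86°  (b ≤ a, so B ≤ A and the acute solution is unique)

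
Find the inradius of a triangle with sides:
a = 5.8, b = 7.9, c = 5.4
s = (a+b+c)/2 = (5.8+7.9+5.4)/2 = 9.55
Area = √(s(s-a)(s-b)(s-c)) = √(9.55·3.75·1.65·4.15) = 15.6597
r = Area/s = 15.6597/9.55 = 1.64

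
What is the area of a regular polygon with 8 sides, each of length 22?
For a regular 8-gon with side length s = 22:
Apothem a = s / (2*tan(pi/8)) = 22 / (2*tan(pi/8)) ≈ 26.55635
Perimeter P = 8 * 22 = 176
Area = (1/2) * P * a = (1/2) * 176 * 26.55635 = 2336.96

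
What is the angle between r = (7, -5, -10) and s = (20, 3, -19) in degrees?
r·s = 315, |r|² = 174, |s|² = 770
cos θ = 315/√133980 ≈ 0.8606
θ ≈ 30.62°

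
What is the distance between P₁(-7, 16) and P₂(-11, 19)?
Using the distance formula: d = sqrt((x₂-x₁)² + (y₂-y₁)²)
dx = (-11) - (-7) = -4
dy = 19 - 16 = 3
d = sqrt((-4)² + 3²) = sqrt(16 + 9) = sqrt(25) = 5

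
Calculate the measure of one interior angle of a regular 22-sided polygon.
Interior angle of a regular n-gon = (n-2)*180/n
Interior angle = (22-2)*180/22
Interior angle = 20*180/22
Interior angle = 3600/22
Interior angle = 163.64 degrees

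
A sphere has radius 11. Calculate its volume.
Volume = (4/3) * pi * r³
Volume = (4/3) * pi * 11³
Volume = (4/3) * pi * 1331
Volume = 5575.28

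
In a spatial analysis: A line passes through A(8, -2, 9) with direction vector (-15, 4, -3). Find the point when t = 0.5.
P(0.5) = (8 + (-15)(0.5), -2 + 4(0.5), 9 + (-3)(0.5)) = (0.5, 0, 7.5)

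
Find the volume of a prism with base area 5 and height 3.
Volume = base area * height
Volume = 5 * 3
Volume = 15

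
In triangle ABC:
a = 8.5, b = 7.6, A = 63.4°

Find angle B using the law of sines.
sin(B)/b = sin(A)/a
sin(B) = b·sin(A)/a = 7.6·sin(63.4°)/8.5 = 0.799479
B = arcsin(0.799479) = 53.08°  (b ≤ a, so B ≤ A and the acute solution is unique)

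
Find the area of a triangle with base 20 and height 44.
Area = (1/2) * base * height
Area = (1/2) * 20 * 44
Area = 440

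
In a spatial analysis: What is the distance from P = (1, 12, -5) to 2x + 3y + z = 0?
d = |2(1) + 3(12) + 1(-5) - (0)| / √(2² + 3² + 1²) = 33/√14 = 8.82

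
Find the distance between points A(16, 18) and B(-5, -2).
Using the distance formula: d = sqrt((x₂-x₁)² + (y₂-y₁)²)
dx = (-5) - 16 = -21
dy = (-2) - 18 = -20
d = sqrt((-21)² + (-20)²) = sqrt(441 + 400) = sqrt(841) = 29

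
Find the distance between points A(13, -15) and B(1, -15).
Using the distance formula: d = sqrt((x₂-x₁)² + (y₂-y₁)²)
dx = 1 - 13 = -12
dy = (-15) - (-15) = 0
d = sqrt((-12)² + 0²) = sqrt(144 + 0) = sqrt(144) = 12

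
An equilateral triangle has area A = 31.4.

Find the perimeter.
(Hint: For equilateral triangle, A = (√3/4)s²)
A = (√3/4)s²  →  s² = 4A/√3 = 4·31.4/√3 = 72.5152
s = 8.51559
Perimeter = 3s = 25.55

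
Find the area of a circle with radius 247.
Area = pi * r²
Area = pi * 247²
Area = pi * 61009
Area = 191665.43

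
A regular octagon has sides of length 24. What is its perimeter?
Perimeter = number of sides * side length
Perimeter = 8 * 24
Perimeter = 192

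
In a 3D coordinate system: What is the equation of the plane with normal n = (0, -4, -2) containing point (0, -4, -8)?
d = n·P = (0)(0) + (-4)(-4) + (-2)(-8) = 32
Plane: -4y - 2z = 32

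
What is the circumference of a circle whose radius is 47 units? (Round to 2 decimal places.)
Circumference = 2 * pi * r
Circumference = 2 * pi * 47
Circumference = 295.31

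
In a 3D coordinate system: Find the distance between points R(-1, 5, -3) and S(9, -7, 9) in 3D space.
d = √[(10)² + (-12)² + (12)²] = √388 = 19.7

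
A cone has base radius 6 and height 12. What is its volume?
Volume = (1/3) * pi * r² * h
Volume = (1/3) * pi * 6² * 12
Volume = (1/3) * pi * 36 * 12
Volume = (1/3) * pi * 432
Volume = 452.39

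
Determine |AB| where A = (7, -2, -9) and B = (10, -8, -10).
d = √[(3)² + (-6)² + (-1)²] = √46 = 6.782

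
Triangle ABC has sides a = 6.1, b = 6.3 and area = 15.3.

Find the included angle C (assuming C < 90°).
Area = ½ab·sin(C)  →  sin(C) = 2·Area/(ab)
sin(C) = 2·15.3/(6.1·6.3) = 0.796253
C = arcsin(0.796253) = 52.77°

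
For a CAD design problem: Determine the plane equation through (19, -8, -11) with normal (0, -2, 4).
d = n·P = (0)(19) + (-2)(-8) + (4)(-11) = -28
Plane: -2y + 4z = -28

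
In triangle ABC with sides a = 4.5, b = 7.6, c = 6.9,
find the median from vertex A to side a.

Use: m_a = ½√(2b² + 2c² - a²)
m_a = ½√(2·7.6² + 2·6.9² - 4.5²)
m_a = ½√(115.52 + 95.22 - 20.25) = ½√190.49 = 6.901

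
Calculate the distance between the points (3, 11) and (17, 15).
Using the distance formula: d = sqrt((x₂-x₁)² + (y₂-y₁)²)
dx = 17 - 3 = 14
dy = 15 - 11 = 4
d = sqrt(14² + 4²) = sqrt(196 + 16) = sqrt(212) = 14.56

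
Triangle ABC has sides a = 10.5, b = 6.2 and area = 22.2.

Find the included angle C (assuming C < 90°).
Area = ½ab·sin(C)  →  sin(C) = 2·Area/(ab)
sin(C) = 2·22.2/(10.5·6.2) = 0.682028
C = arcsin(0.682028) = 43°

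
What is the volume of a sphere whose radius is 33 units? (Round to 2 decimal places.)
Volume = (4/3) * pi * r³
Volume = (4/3) * pi * 33³
Volume = (4/3) * pi * 35937
Volume = 150532.55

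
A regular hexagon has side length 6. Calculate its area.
For a regular 6-gon with side length s = 6:
Apothem a = s / (2*tan(pi/6)) = 6 / (2*tan(pi/6)) ≈ 5.1962
Perimeter P = 6 * 6 = 36
Area = (1/2) * P * a = (1/2) * 36 * 5.1962 = 93.53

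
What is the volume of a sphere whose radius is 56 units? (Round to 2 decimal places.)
Volume = (4/3) * pi * r³
Volume = (4/3) * pi * 56³
Volume = (4/3) * pi * 175616
Volume = 735618.58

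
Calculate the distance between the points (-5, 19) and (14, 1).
Using the distance formula: d = sqrt((x₂-x₁)² + (y₂-y₁)²)
dx = 14 - (-5) = 19
dy = 1 - 19 = -18
d = sqrt(19² + (-18)²) = sqrt(361 + 324) = sqrt(685) = 26.17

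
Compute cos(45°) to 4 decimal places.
cos(45 degrees) = sqrt(2)/2
Decimal approximation: 0.7071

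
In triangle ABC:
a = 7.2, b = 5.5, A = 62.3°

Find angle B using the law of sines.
sin(B)/b = sin(A)/a
sin(B) = b·sin(A)/a = 5.5·sin(62.3°)/7.2 = 0.676342
B = arcsin(0.676342) = 42.56°  (b ≤ a, so B ≤ A and the acute solution is unique)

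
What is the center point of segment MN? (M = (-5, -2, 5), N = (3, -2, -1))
Midpoint = ((-5+3)/2, (-2-2)/2, (5-1)/2) = (-1, -2, 2)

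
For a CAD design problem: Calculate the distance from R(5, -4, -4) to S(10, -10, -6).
d = √[(5)² + (-6)² + (-2)²] = √65 = 8.062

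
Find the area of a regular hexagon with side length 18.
For a regular 6-gon with side length s = 18:
Apothem a = s / (2*tan(pi/6)) = 18 / (2*tan(pi/6)) ≈ 15.5885
Perimeter P = 6 * 18 = 108
Area = (1/2) * P * a = (1/2) * 108 * 15.5885 = 841.78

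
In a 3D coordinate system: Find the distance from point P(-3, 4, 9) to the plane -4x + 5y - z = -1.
d = |(-4)(-3) + 5(4) + (-1)(9) - (-1)| / √((-4)² + 5² + (-1)²) = 24/√42 = 3.703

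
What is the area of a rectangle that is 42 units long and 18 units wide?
Area = length * width
Area = 42 * 18
Area = 756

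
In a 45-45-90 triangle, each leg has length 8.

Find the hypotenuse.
Hypotenuse = 8√2 = 11.31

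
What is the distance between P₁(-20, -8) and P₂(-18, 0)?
Using the distance formula: d = sqrt((x₂-x₁)² + (y₂-y₁)²)
dx = (-18) - (-20) = 2
dy = 0 - (-8) = 8
d = sqrt(2² + 8²) = sqrt(4 + 64) = sqrt(68) = 8.25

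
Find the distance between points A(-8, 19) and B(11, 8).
Using the distance formula: d = sqrt((x₂-x₁)² + (y₂-y₁)²)
dx = 11 - (-8) = 19
dy = 8 - 19 = -11
d = sqrt(19² + (-11)²) = sqrt(361 + 121) = sqrt(482) = 21.95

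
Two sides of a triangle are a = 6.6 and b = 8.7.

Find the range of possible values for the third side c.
By the triangle inequality: |a - b| < c < a + b
|6.6 - 8.7| < c < 6.6 + 8.7
2.1 < c < 15.3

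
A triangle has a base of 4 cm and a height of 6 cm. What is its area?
Area = (1/2) * base * height
Area = (1/2) * 4 * 6
Area = 12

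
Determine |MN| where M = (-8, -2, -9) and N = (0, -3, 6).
d = √[(8)² + (-1)² + (15)²] = √290 = 17.03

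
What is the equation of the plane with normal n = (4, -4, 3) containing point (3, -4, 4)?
d = n·P = (4)(3) + (-4)(-4) + (3)(4) = 40
Plane: 4x - 4y + 3z = 40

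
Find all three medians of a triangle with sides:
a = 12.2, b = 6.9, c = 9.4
Using m_x = ½√(2y² + 2z² - x²):
m_a = ½√(2·6.9² + 2·9.4² - 12.2²) = ½√123.1 = 5.548
m_b = ½√(2·12.2² + 2·9.4² - 6.9²) = ½√426.79 = 10.33
m_c = ½√(2·12.2² + 2·6.9² - 9.4²) = ½√304.54 = 8.726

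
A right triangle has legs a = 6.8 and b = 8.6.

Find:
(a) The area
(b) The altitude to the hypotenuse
(a) Area = ½ab = ½·6.8·8.6 = 29.24
(b) Hypotenuse c = √(6.8² + 8.6²) = √120.2 = 10.9636
    Area = ½·c·h_c  →  h_c = 2·Area/c = 2·29.24/10.9636 = 5.334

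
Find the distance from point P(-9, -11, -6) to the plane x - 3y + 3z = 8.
d = |1(-9) + (-3)(-11) + 3(-6) - (8)| / √(1² + (-3)² + 3²) = 2/√19 = 0.4588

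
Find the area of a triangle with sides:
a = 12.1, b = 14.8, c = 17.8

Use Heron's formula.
s = (a+b+c)/2 = (12.1+14.8+17.8)/2 = 22.35
A = √(s(s-a)(s-b)(s-c)) = √(22.35·10.25·7.55·4.55)
A = √7869.73 = 88.71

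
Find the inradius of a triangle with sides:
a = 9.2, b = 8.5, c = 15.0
s = (a+b+c)/2 = (9.2+8.5+15.0)/2 = 16.35
Area = √(s(s-a)(s-b)(s-c)) = √(16.35·7.15·7.85·1.35) = 35.1976
r = Area/s = 35.1976/16.35 = 2.153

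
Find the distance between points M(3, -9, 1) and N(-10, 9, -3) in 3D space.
d = √[(-13)² + (18)² + (-4)²] = √509 = 22.56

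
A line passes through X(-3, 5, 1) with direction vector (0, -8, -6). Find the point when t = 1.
P(1) = (-3 + 0(1), 5 + (-8)(1), 1 + (-6)(1)) = (-3, -3, -5)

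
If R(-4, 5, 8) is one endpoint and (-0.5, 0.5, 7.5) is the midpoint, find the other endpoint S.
S = (2×(-0.5) - (-4), 2×0.5 - 5, 2×7.5 - 8) = (3, -4, 7)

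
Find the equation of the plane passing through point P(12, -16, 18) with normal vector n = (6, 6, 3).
d = n·P = (6)(12) + (6)(-16) + (3)(18) = 30
Plane: 6x + 6y + 3z = 30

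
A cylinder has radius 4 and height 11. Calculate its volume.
Volume = pi * r² * h
Volume = pi * 4² * 11
Volume = pi * 16 * 11
Volume = pi * 176
Volume = 552.92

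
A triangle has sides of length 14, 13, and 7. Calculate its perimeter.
Perimeter = sum of all sides
Perimeter = 14 + 13 + 7
Perimeter = 34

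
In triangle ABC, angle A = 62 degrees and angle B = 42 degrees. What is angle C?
Sum of angles in a triangle = 180 degrees
Third angle = 180 - 62 - 42
Third angle = 76 degrees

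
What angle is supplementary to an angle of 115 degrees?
Supplementary angles sum to 180 degrees.
Other angle = 180 - 115
Other angle = 65 degrees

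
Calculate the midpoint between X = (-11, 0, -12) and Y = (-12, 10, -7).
Midpoint = ((-11-12)/2, (0+10)/2, (-12-7)/2) = (-11.5, 5, -9.5)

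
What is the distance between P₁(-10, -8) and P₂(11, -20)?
Using the distance formula: d = sqrt((x₂-x₁)² + (y₂-y₁)²)
dx = 11 - (-10) = 21
dy = (-20) - (-8) = -12
d = sqrt(21² + (-12)²) = sqrt(441 + 144) = sqrt(585) = 24.19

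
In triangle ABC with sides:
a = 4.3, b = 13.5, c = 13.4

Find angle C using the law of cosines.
cos(C) = (a² + b² - c²)/(2ab)
cos(C) = (4.3² + 13.5² - 13.4²)/(2·4.3·13.5) = 21.18/116.1 = 0.182429
C = arccos(0.182429) = 79.49°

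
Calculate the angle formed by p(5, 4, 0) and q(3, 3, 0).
p·q = 27, |p|² = 41, |q|² = 18
cos θ = 27/√738 ≈ 0.9939
θ ≈ 6.34°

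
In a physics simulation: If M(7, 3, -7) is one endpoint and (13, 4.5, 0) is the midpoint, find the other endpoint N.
N = (2×13 - 7, 2×4.5 - 3, 2×0 - (-7)) = (19, 6, 7)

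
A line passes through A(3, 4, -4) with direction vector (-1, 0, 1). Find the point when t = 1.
P(1) = (3 + (-1)(1), 4 + 0(1), -4 + 1(1)) = (2, 4, -3)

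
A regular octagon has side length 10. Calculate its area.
For a regular 8-gon with side length s = 10:
Apothem a = s / (2*tan(pi/8)) = 10 / (2*tan(pi/8)) ≈ 12.0711
Perimeter P = 8 * 10 = 80
Area = (1/2) * P * a = (1/2) * 80 * 12.0711 = 482.84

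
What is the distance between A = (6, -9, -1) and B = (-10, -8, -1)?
d = √[(-16)² + (1)² + (0)²] = √257 = 16.03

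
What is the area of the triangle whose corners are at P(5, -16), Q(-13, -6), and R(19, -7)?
Using the coordinate formula: Area = (1/2)|x₁(y₂-y₃) + x₂(y₃-y₁) + x₃(y₁-y₂)|
Area = (1/2)|5((-6)-(-7)) + (-13)((-7)-(-16)) + 19((-16)-(-6))|
Area = (1/2)|5*1 + (-13)*9 + 19*(-10)|
Area = (1/2)|5 + (-117) + (-190)|
Area = (1/2)*302 = 151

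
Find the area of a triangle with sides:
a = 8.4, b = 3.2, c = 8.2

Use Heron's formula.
s = (a+b+c)/2 = (8.4+3.2+8.2)/2 = 9.9
A = √(s(s-a)(s-b)(s-c)) = √(9.9·1.5·6.7·1.7)
A = √169.142 = 13.01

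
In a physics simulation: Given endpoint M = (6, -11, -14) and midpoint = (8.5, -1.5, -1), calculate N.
N = (2×8.5 - 6, 2×(-1.5) - (-11), 2×(-1) - (-14)) = (11, 8, 12)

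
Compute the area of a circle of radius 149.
Area = pi * r²
Area = pi * 149²
Area = pi * 22201
Area = 69746.50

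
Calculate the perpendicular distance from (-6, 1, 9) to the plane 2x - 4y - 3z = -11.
d = |2(-6) + (-4)(1) + (-3)(9) - (-11)| / √(2² + (-4)² + (-3)²) = 32/√29 = 5.942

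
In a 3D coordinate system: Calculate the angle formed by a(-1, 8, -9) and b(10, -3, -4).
a·b = 2, |a|² = 146, |b|² = 125
cos θ = 2/√18250 ≈ 0.0148
θ ≈ 89.15°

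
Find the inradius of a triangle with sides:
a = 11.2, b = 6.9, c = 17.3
s = (a+b+c)/2 = (11.2+6.9+17.3)/2 = 17.7
Area = √(s(s-a)(s-b)(s-c)) = √(17.7·6.5·10.8·0.4) = 22.2939
r = Area/s = 22.2939/17.7 = 1.26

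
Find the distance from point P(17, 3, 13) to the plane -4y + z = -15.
d = |0(17) + (-4)(3) + 1(13) - (-15)| / √(0² + (-4)² + 1²) = 16/√17 = 3.881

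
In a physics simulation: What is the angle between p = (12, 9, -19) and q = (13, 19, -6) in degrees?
p·q = 441, |p|² = 586, |q|² = 566
cos θ = 441/√331676 ≈ 0.7657
θ ≈ 40.03°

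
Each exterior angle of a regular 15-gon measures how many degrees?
Exterior angle of a regular n-gon = 360/n
Exterior angle = 360/15
Exterior angle = 24 degrees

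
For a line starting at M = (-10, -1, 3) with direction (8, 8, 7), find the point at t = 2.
P(2) = (-10 + 8(2), -1 + 8(2), 3 + 7(2)) = (6, 15, 17)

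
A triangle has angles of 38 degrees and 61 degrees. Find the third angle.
Sum of angles in a triangle = 180 degrees
Third angle = 180 - 38 - 61
Third angle = 81 degrees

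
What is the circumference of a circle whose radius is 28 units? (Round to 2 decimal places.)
Circumference = 2 * pi * r
Circumference = 2 * pi * 28
Circumference = 175.93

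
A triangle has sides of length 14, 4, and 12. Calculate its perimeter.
Perimeter = sum of all sides
Perimeter = 14 + 4 + 12
Perimeter = 30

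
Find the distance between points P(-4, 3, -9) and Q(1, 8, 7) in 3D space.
d = √[(5)² + (5)² + (16)²] = √306 = 17.49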